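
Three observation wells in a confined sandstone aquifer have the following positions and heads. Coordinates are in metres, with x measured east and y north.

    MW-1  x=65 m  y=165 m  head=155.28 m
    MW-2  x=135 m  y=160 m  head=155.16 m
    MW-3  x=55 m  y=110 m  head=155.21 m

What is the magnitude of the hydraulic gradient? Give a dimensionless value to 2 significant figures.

0.0022

Three-point gradient (reference MW-1): Δ to MW-2 = (70, -5, -0.12), Δ to MW-3 = (-10, -55, -0.07).
∂h/∂x = -0.001603, ∂h/∂y = +0.001564 (det = -3900).
|∇h| = √(-0.001603² + 0.001564²) = 0.00224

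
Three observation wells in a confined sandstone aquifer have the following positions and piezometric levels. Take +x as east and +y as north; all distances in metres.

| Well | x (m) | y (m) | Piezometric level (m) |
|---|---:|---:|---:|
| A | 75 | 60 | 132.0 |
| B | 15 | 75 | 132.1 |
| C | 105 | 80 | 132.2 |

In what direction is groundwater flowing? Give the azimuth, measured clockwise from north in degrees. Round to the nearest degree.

184°

Taking A as reference: B−A = (-60, 15, +0.1); C−A = (30, 20, +0.2).
Determinant of the coordinate differences = (-60)·20 − 30·15 = -1650.
∂h/∂x = [(+0.1)·20 − (+0.2)·15] / -1650 = +0.0006061
∂h/∂y = [(-60)·(+0.2) − 30·(+0.1)] / -1650 = +0.009091
Flow direction (−∇h) has components (-0.0006061 E, -0.009091 N).
Azimuth = atan2(E, N) = atan2(-0.0006061, -0.009091) = 183.8° ≈ 184°.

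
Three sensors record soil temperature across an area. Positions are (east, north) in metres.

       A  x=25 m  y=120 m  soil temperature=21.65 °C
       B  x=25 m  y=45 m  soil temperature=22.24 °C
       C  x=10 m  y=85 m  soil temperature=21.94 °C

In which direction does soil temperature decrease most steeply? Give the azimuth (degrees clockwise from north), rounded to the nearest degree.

Taking A as reference: B−A = (0, -75, +0.59); C−A = (-15, -35, +0.29).
Solve a·Δx + b·Δy = ΔT: det = 0·(-35) − (-15)·(-75) = -1125.
∂T/∂x = [(+0.59)·(-35) − (+0.29)·(-75)] / -1125 = -0.0009778
∂T/∂y = [0·(+0.29) − (-15)·(+0.59)] / -1125 = -0.007867
Steepest decrease is along −∇f: components (+0.0009778 E, +0.007867 N).
Azimuth = atan2(+0.0009778, +0.007867) = 7.1° ≈ 007°.

007°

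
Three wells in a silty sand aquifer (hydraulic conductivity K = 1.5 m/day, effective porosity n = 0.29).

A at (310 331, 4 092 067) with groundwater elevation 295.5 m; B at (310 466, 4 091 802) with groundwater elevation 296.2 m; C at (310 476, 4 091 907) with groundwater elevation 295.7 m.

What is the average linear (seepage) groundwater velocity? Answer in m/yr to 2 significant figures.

11 m/yr

Differences from A: to B (Δx, Δy, Δh) = (135, -265, +0.7); to C = (145, -160, +0.2).
Solve a·Δx + b·Δy = Δh: det = 135·(-160) − 145·(-265) = 16825.
∂h/∂x = [(+0.7)·(-160) − (+0.2)·(-265)] / 16825 = -0.003507
∂h/∂y = [135·(+0.2) − 145·(+0.7)] / 16825 = -0.004428
|∇h| = √(-0.003507² + -0.004428²) = 0.005649
Seepage velocity v = K·i/n = 1.5 × 0.005649 / 0.29 = 0.02922 m/day = 10.67 m/yr.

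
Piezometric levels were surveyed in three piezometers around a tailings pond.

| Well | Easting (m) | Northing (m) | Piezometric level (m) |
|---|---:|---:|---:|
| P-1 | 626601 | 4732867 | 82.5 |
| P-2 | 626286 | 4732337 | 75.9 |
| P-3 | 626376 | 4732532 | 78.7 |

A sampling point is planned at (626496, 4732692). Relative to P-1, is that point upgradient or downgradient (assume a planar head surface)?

downgradient

Differences from P-1: to P-2 (Δx, Δy, Δh) = (-315, -530, -6.6); to P-3 = (-225, -335, -3.8).
Determinant of the coordinate differences = (-315)·(-335) − (-225)·(-530) = -13725.
∂h/∂x = [(-6.6)·(-335) − (-3.8)·(-530)] / -13725 = -0.01435
∂h/∂y = [(-315)·(-3.8) − (-225)·(-6.6)] / -13725 = +0.02098
Head at (626496, 4732692) = 82.5 + (-0.01435)·(-105) + (+0.02098)·(-175) = 80.33 m.
That is lower than the 82.5 m at P-1, so the point is downgradient.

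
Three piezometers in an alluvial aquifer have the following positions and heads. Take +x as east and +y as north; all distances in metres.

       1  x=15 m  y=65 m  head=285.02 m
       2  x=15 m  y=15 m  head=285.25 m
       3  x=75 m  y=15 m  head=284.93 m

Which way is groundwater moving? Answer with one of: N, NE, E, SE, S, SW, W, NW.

NE

Taking 1 as reference: 2−1 = (0, -50, +0.23); 3−1 = (60, -50, -0.09).
Determinant of the coordinate differences = 0·(-50) − 60·(-50) = 3000.
∂h/∂x = [(+0.23)·(-50) − (-0.09)·(-50)] / 3000 = -0.005333
∂h/∂y = [0·(-0.09) − 60·(+0.23)] / 3000 = -0.004600
Flow = −∇h = (+0.005333 east, +0.004600 north), which points northeast.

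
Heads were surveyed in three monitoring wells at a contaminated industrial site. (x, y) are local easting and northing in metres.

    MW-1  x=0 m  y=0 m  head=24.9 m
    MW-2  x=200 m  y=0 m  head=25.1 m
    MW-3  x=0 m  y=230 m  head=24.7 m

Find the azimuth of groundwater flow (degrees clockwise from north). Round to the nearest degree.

311°

∂h/∂x = (25.1 − 24.9) / (200 − 0) = +0.001000
∂h/∂y = (24.7 − 24.9) / (230 − 0) = -0.0008696
Flow direction (−∇h) has components (-0.001000 E, +0.0008696 N).
Azimuth = atan2(E, N) = atan2(-0.001000, +0.0008696) = 311.0° ≈ 311°.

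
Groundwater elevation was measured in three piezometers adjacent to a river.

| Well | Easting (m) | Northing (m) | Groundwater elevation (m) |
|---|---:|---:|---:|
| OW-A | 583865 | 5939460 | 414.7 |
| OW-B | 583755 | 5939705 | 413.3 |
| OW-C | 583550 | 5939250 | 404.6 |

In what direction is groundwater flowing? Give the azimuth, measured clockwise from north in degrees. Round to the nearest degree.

256°

Three-point gradient (reference OW-A): Δ to OW-B = (-110, 245, -1.4), Δ to OW-C = (-315, -210, -10.1).
∂h/∂x = +0.02761, ∂h/∂y = +0.006682 (det = 100275).
Flow direction (−∇h) has components (-0.02761 E, -0.006682 N).
Azimuth = atan2(E, N) = atan2(-0.02761, -0.006682) = 256.4° ≈ 256°.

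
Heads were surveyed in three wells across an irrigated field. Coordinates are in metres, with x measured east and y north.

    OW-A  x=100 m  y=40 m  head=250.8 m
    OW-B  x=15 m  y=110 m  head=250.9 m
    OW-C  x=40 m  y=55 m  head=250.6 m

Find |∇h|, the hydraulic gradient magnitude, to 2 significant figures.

0.0095

Differences from OW-A: to OW-B (Δx, Δy, Δh) = (-85, 70, +0.1); to OW-C = (-60, 15, -0.2).
Solve a·Δx + b·Δy = Δh: det = (-85)·15 − (-60)·70 = 2925.
∂h/∂x = [(+0.1)·15 − (-0.2)·70] / 2925 = +0.005299
∂h/∂y = [(-85)·(-0.2) − (-60)·(+0.1)] / 2925 = +0.007863
|∇h| = √(0.005299² + 0.007863²) = 0.009482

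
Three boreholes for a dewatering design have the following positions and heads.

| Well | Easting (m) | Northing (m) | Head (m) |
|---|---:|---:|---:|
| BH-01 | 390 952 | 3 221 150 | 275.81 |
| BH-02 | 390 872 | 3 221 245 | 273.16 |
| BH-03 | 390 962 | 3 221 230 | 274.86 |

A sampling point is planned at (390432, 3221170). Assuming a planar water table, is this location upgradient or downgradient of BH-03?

Differences from BH-01: to BH-02 (Δx, Δy, Δh) = (-80, 95, -2.65); to BH-03 = (10, 80, -0.95).
Solve a·Δx + b·Δy = Δh: det = (-80)·80 − 10·95 = -7350.
∂h/∂x = [(-2.65)·80 − (-0.95)·95] / -7350 = +0.01656
∂h/∂y = [(-80)·(-0.95) − 10·(-2.65)] / -7350 = -0.01395
Head at (390432, 3221170) = 275.81 + (+0.01656)·(-520) + (-0.01395)·(20) = 266.92 m.
That is lower than the 274.86 m at BH-03, so the point is downgradient.

downgradient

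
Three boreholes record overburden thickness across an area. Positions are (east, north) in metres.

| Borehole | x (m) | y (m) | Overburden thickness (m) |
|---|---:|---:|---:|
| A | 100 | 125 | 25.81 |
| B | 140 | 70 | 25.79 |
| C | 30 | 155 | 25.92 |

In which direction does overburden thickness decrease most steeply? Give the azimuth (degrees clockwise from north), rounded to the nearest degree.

061°

Taking A as reference: B−A = (40, -55, -0.02); C−A = (-70, 30, +0.11).
Determinant of the coordinate differences = 40·30 − (-70)·(-55) = -2650.
∂d/∂x = [(-0.02)·30 − (+0.11)·(-55)] / -2650 = -0.002057
∂d/∂y = [40·(+0.11) − (-70)·(-0.02)] / -2650 = -0.001132
Steepest decrease is along −∇f: components (+0.002057 E, +0.001132 N).
Azimuth = atan2(+0.002057, +0.001132) = 61.2° ≈ 061°.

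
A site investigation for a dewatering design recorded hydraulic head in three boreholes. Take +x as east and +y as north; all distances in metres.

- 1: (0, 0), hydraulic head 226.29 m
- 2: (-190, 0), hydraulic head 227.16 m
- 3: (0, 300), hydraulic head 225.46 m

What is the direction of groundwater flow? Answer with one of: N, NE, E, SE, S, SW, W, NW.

NE

∂h/∂x = (227.16 − 226.29) / (-190 − 0) = -0.004579
∂h/∂y = (225.46 − 226.29) / (300 − 0) = -0.002767
Flow = −∇h = (+0.004579 east, +0.002767 north), which points northeast.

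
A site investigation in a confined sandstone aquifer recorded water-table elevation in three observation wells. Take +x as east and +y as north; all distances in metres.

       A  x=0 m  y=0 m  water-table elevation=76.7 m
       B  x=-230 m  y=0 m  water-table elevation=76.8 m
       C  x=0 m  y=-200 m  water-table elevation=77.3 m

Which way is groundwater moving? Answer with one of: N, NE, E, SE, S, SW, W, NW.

∂h/∂x = (76.8 − 76.7) / (-230 − 0) = -0.0004348
∂h/∂y = (77.3 − 76.7) / (-200 − 0) = -0.003000
Flow = −∇h = (+0.0004348 east, +0.003000 north), which points north.

N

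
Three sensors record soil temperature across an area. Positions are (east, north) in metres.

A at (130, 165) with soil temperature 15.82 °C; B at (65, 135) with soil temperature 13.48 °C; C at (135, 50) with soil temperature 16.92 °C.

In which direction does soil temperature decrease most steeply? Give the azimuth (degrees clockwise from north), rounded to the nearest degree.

281°

With T = a·x + b·y + c and A as origin, the differences give:
  (-65)·a + (-30)·b = -2.34
  5·a + (-115)·b = +1.10
Eliminate b (×(-115) and ×(-30), subtract): 7625·a = 302.100 → a = ∂T/∂x = +0.03962
Back-substitute: b = ∂T/∂y = -0.007843.
Steepest decrease is along −∇f: components (-0.03962 E, +0.007843 N).
Azimuth = atan2(-0.03962, +0.007843) = 281.2° ≈ 281°.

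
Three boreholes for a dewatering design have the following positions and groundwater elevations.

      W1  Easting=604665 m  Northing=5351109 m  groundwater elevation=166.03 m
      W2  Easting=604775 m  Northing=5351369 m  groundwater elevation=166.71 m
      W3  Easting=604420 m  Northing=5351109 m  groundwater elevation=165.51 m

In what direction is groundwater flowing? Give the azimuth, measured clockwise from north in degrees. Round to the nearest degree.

231°

Differences from W1: to W2 (Δx, Δy, Δh) = (110, 260, +0.68); to W3 = (-245, 0, -0.52).
Determinant of the coordinate differences = 110·0 − (-245)·260 = 63700.
∂h/∂x = [(+0.68)·0 − (-0.52)·260] / 63700 = +0.002122
∂h/∂y = [110·(-0.52) − (-245)·(+0.68)] / 63700 = +0.001717
Flow direction (−∇h) has components (-0.002122 E, -0.001717 N).
Azimuth = atan2(E, N) = atan2(-0.002122, -0.001717) = 231.0° ≈ 231°.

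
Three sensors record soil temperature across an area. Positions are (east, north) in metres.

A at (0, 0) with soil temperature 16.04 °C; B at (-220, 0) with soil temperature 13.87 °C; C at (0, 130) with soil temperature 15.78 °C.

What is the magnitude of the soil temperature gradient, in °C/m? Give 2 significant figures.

∂T/∂x = (13.87 − 16.04) / (-220 − 0) = +0.009864
∂T/∂y = (15.78 − 16.04) / (130 − 0) = -0.002000
|∇f| = √(0.009864² + -0.002000²) = 0.01006 °C/m

0.010 °C/m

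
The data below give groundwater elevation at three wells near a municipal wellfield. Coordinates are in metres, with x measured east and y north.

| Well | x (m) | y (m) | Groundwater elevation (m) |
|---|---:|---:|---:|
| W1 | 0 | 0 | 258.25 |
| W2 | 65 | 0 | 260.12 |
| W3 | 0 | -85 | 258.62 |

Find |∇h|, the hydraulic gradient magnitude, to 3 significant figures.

∂h/∂x = (260.12 − 258.25) / (65 − 0) = +0.02877
∂h/∂y = (258.62 − 258.25) / (-85 − 0) = -0.004353
|∇h| = √(0.02877² + -0.004353²) = 0.0291

0.0291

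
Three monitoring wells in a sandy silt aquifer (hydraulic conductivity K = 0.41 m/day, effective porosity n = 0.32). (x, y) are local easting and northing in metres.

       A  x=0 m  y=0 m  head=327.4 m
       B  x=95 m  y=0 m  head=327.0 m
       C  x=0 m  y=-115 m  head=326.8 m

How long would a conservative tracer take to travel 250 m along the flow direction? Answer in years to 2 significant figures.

80 years

∂h/∂x = (327.0 − 327.4) / (95 − 0) = -0.004211
∂h/∂y = (326.8 − 327.4) / (-115 − 0) = +0.005217
|∇h| = √(-0.004211² + 0.005217²) = 0.006704
Seepage velocity v = K·i/n = 0.41 × 0.006704 / 0.32 = 0.008589 m/day.
t = 250 / 0.008589 = 2.911e+04 days = 79.7 years.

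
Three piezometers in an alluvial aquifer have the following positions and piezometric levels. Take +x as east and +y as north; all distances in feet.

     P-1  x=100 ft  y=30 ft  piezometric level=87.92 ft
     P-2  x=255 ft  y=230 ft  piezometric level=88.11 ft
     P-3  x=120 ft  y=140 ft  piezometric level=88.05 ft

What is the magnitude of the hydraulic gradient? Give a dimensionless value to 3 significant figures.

0.00131

Three-point gradient (reference P-1): Δ to P-2 = (155, 200, +0.19), Δ to P-3 = (20, 110, +0.13).
∂h/∂x = -0.0003908, ∂h/∂y = +0.001253 (det = 13050).
|∇h| = √(-0.0003908² + 0.001253²) = 0.001313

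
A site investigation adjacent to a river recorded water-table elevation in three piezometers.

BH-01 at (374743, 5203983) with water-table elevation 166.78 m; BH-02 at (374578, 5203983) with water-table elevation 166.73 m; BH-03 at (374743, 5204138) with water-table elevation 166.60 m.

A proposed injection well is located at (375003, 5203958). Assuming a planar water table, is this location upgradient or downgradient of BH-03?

∂h/∂x = (166.73 − 166.78) / (374578 − 374743) = +0.0003030
∂h/∂y = (166.60 − 166.78) / (5204138 − 5203983) = -0.001161
Head at (375003, 5203958) = 166.78 + (+0.0003030)·(260) + (-0.001161)·(-25) = 166.89 m.
That is higher than the 166.60 m at BH-03, so the point is upgradient.

upgradient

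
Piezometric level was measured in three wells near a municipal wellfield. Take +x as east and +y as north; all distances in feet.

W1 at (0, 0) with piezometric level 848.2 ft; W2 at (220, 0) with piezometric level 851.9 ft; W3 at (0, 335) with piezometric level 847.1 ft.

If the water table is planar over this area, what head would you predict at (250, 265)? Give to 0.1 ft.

851.5 ft

∂h/∂x = (851.9 − 848.2) / (220 − 0) = +0.01682
∂h/∂y = (847.1 − 848.2) / (335 − 0) = -0.003284
h(250, 265) = 848.2 + (+0.01682)·(250) + (-0.003284)·(265) = 848.2 +4.205 -0.870 = 851.534 ft.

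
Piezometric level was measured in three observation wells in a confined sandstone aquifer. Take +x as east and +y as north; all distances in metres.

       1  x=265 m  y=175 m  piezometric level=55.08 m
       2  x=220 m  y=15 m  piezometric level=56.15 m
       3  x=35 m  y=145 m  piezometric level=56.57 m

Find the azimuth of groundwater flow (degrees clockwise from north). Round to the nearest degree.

049°

Differences from 1: to 2 (Δx, Δy, Δh) = (-45, -160, +1.07); to 3 = (-230, -30, +1.49).
Solve a·Δx + b·Δy = Δh: det = (-45)·(-30) − (-230)·(-160) = -35450.
∂h/∂x = [(+1.07)·(-30) − (+1.49)·(-160)] / -35450 = -0.005819
∂h/∂y = [(-45)·(+1.49) − (-230)·(+1.07)] / -35450 = -0.005051
Flow direction (−∇h) has components (+0.005819 E, +0.005051 N).
Azimuth = atan2(E, N) = atan2(+0.005819, +0.005051) = 49.0° ≈ 049°.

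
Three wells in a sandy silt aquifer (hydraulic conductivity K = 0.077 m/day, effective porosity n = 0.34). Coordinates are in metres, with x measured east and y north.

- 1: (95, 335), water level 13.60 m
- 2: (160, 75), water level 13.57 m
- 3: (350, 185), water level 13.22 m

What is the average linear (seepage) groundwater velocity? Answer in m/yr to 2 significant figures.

Taking 1 as reference: 2−1 = (65, -260, -0.03); 3−1 = (255, -150, -0.38).
Determinant of the coordinate differences = 65·(-150) − 255·(-260) = 56550.
∂h/∂x = [(-0.03)·(-150) − (-0.38)·(-260)] / 56550 = -0.001668
∂h/∂y = [65·(-0.38) − 255·(-0.03)] / 56550 = -0.0003015
|∇h| = √(-0.001668² + -0.0003015²) = 0.001695
Seepage velocity v = K·i/n = 0.077 × 0.001695 / 0.34 = 0.0003839 m/day = 0.1402 m/yr.

0.14 m/yr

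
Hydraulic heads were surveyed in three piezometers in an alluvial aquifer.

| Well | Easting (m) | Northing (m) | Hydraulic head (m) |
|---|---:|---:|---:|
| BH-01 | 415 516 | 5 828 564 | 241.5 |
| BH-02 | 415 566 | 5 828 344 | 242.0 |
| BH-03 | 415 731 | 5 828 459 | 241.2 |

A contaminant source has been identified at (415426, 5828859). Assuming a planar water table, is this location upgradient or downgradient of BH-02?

Differences from BH-01: to BH-02 (Δx, Δy, Δh) = (50, -220, +0.5); to BH-03 = (215, -105, -0.3).
Determinant of the coordinate differences = 50·(-105) − 215·(-220) = 42050.
∂h/∂x = [(+0.5)·(-105) − (-0.3)·(-220)] / 42050 = -0.002818
∂h/∂y = [50·(-0.3) − 215·(+0.5)] / 42050 = -0.002913
Head at (415426, 5828859) = 241.5 + (-0.002818)·(-90) + (-0.002913)·(295) = 240.89 m.
That is lower than the 242.0 m at BH-02, so the point is downgradient.

downgradient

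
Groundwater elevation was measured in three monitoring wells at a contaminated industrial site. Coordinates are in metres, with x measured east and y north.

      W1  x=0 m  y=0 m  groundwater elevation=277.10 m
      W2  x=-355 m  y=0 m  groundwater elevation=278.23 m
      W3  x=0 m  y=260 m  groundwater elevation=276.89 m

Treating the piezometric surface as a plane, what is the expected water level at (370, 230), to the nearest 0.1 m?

275.7 m

∂h/∂x = (278.23 − 277.10) / (-355 − 0) = -0.003183
∂h/∂y = (276.89 − 277.10) / (260 − 0) = -0.0008077
h(370, 230) = 277.10 + (-0.003183)·(370) + (-0.0008077)·(230) = 277.10 -1.178 -0.186 = 275.736 m.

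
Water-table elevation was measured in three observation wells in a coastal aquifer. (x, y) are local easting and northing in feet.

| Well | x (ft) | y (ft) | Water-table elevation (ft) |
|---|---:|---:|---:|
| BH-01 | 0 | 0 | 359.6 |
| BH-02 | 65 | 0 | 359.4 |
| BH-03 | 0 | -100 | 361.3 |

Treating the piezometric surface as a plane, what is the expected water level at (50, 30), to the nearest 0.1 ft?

∂h/∂x = (359.4 − 359.6) / (65 − 0) = -0.003077
∂h/∂y = (361.3 − 359.6) / (-100 − 0) = -0.01700
h(50, 30) = 359.6 + (-0.003077)·(50) + (-0.01700)·(30) = 359.6 -0.154 -0.510 = 358.936 ft.

358.9 ft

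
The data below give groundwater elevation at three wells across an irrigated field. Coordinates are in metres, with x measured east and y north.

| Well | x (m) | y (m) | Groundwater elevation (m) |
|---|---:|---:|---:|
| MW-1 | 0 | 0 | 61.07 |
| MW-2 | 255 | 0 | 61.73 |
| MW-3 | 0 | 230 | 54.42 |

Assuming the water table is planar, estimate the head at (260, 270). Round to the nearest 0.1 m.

53.9 m

∂h/∂x = (61.73 − 61.07) / (255 − 0) = +0.002588
∂h/∂y = (54.42 − 61.07) / (230 − 0) = -0.02891
h(260, 270) = 61.07 + (+0.002588)·(260) + (-0.02891)·(270) = 61.07 +0.673 -7.807 = 53.936 m.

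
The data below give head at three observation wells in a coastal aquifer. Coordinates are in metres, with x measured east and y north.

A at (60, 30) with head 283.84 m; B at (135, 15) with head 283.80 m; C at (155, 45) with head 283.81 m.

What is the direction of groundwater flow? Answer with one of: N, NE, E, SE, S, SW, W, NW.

SE

Differences from A: to B (Δx, Δy, Δh) = (75, -15, -0.04); to C = (95, 15, -0.03).
Solve a·Δx + b·Δy = Δh: det = 75·15 − 95·(-15) = 2550.
∂h/∂x = [(-0.04)·15 − (-0.03)·(-15)] / 2550 = -0.0004118
∂h/∂y = [75·(-0.03) − 95·(-0.04)] / 2550 = +0.0006078
Flow = −∇h = (+0.0004118 east, -0.0006078 north), which points southeast.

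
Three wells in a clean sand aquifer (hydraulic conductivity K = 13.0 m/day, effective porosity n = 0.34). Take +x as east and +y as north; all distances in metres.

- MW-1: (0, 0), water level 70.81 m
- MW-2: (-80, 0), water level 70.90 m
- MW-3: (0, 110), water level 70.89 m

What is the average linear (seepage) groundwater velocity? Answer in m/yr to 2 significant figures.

∂h/∂x = (70.90 − 70.81) / (-80 − 0) = -0.001125
∂h/∂y = (70.89 − 70.81) / (110 − 0) = +0.0007273
|∇h| = √(-0.001125² + 0.0007273²) = 0.00134
Seepage velocity v = K·i/n = 13.0 × 0.00134 / 0.34 = 0.05124 m/day = 18.72 m/yr.

19 m/yr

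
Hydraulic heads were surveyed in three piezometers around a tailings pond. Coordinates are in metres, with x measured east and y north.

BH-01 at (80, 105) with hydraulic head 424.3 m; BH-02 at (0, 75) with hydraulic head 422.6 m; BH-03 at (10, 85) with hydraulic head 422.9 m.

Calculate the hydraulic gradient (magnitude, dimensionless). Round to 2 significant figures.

With h = a·x + b·y + c and BH-01 as origin, the differences give:
  (-80)·a + (-30)·b = -1.7
  (-70)·a + (-20)·b = -1.4
Eliminate b (×(-20) and ×(-30), subtract): -500·a = -8.00 → a = ∂h/∂x = +0.01600
Back-substitute: b = ∂h/∂y = +0.01400.
|∇h| = √(0.01600² + 0.01400²) = 0.02126

0.021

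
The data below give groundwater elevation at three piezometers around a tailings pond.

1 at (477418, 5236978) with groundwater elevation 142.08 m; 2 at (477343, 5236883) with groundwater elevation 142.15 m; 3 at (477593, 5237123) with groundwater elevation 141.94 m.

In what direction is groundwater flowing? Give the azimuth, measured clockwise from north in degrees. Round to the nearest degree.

061°

Taking 1 as reference: 2−1 = (-75, -95, +0.07); 3−1 = (175, 145, -0.14).
Determinant of the coordinate differences = (-75)·145 − 175·(-95) = 5750.
∂h/∂x = [(+0.07)·145 − (-0.14)·(-95)] / 5750 = -0.0005478
∂h/∂y = [(-75)·(-0.14) − 175·(+0.07)] / 5750 = -0.0003043
Flow direction (−∇h) has components (+0.0005478 E, +0.0003043 N).
Azimuth = atan2(E, N) = atan2(+0.0005478, +0.0003043) = 60.9° ≈ 061°.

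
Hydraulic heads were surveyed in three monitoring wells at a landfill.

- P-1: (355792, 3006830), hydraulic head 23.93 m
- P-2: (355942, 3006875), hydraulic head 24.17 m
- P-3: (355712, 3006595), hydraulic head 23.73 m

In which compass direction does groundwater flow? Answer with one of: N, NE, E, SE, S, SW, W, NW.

W

Differences from P-1: to P-2 (Δx, Δy, Δh) = (150, 45, +0.24); to P-3 = (-80, -235, -0.20).
Solve a·Δx + b·Δy = Δh: det = 150·(-235) − (-80)·45 = -31650.
∂h/∂x = [(+0.24)·(-235) − (-0.20)·45] / -31650 = +0.001498
∂h/∂y = [150·(-0.20) − (-80)·(+0.24)] / -31650 = +0.0003412
Flow = −∇h = (-0.001498 east, -0.0003412 north), which points west.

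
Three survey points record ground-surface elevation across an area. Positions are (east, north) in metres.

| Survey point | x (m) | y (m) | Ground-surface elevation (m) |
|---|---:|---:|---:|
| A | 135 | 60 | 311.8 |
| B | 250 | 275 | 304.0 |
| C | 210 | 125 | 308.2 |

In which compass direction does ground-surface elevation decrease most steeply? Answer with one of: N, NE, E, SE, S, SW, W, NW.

Three-point gradient (reference A): Δ to B = (115, 215, -7.8), Δ to C = (75, 65, -3.6).
∂z/∂x = -0.03087, ∂z/∂y = -0.01977 (det = -8650).
Steepest decrease is along −∇f = (+0.03087 E, +0.01977 N) → northeast.

NE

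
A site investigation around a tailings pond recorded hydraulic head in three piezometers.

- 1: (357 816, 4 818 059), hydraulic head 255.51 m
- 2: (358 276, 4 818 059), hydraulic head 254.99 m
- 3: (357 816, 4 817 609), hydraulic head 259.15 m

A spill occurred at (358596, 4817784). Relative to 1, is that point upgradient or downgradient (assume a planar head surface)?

∂h/∂x = (254.99 − 255.51) / (358276 − 357816) = -0.001130
∂h/∂y = (259.15 − 255.51) / (4817609 − 4818059) = -0.008089
Head at (358596, 4817784) = 255.51 + (-0.001130)·(780) + (-0.008089)·(-275) = 256.85 m.
That is higher than the 255.51 m at 1, so the point is upgradient.

upgradient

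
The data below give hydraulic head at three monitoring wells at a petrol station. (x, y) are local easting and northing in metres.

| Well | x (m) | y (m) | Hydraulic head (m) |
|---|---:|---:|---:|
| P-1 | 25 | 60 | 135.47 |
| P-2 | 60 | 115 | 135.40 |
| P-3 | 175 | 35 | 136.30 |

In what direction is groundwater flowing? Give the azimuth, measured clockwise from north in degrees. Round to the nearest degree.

Differences from P-1: to P-2 (Δx, Δy, Δh) = (35, 55, -0.07); to P-3 = (150, -25, +0.83).
Solve a·Δx + b·Δy = Δh: det = 35·(-25) − 150·55 = -9125.
∂h/∂x = [(-0.07)·(-25) − (+0.83)·55] / -9125 = +0.004811
∂h/∂y = [35·(+0.83) − 150·(-0.07)] / -9125 = -0.004334
Flow direction (−∇h) has components (-0.004811 E, +0.004334 N).
Azimuth = atan2(E, N) = atan2(-0.004811, +0.004334) = 312.0° ≈ 312°.

312°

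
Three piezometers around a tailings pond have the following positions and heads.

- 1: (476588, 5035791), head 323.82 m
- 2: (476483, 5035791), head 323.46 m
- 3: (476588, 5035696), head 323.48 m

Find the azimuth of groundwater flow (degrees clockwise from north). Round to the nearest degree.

224°

∂h/∂x = (323.46 − 323.82) / (476483 − 476588) = +0.003429
∂h/∂y = (323.48 − 323.82) / (5035696 − 5035791) = +0.003579
Flow direction (−∇h) has components (-0.003429 E, -0.003579 N).
Azimuth = atan2(E, N) = atan2(-0.003429, -0.003579) = 223.8° ≈ 224°.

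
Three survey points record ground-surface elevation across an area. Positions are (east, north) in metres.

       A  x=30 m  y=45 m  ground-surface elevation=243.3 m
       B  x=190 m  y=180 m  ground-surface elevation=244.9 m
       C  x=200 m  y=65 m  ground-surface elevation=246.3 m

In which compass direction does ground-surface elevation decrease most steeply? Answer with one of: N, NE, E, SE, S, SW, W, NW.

NW

Differences from A: to B (Δx, Δy, Δh) = (160, 135, +1.6); to C = (170, 20, +3.0).
Solve a·Δx + b·Δy = Δz: det = 160·20 − 170·135 = -19750.
∂z/∂x = [(+1.6)·20 − (+3.0)·135] / -19750 = +0.01889
∂z/∂y = [160·(+3.0) − 170·(+1.6)] / -19750 = -0.01053
Steepest decrease is along −∇f = (-0.01889 E, +0.01053 N) → northwest.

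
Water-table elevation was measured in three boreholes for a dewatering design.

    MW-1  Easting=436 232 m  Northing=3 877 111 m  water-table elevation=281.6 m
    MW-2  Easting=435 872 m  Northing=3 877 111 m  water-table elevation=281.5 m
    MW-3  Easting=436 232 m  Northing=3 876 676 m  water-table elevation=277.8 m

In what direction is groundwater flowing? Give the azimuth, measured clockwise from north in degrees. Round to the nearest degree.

∂h/∂x = (281.5 − 281.6) / (435872 − 436232) = +0.0002778
∂h/∂y = (277.8 − 281.6) / (3876676 − 3877111) = +0.008736
Flow direction (−∇h) has components (-0.0002778 E, -0.008736 N).
Azimuth = atan2(E, N) = atan2(-0.0002778, -0.008736) = 181.8° ≈ 182°.

182°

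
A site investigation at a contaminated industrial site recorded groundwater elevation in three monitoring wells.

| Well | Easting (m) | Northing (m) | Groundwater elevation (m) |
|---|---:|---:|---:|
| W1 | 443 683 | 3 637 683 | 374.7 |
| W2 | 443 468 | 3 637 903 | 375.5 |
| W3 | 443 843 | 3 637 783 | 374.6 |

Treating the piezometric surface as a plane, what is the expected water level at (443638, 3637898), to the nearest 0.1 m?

With h = a·x + b·y + c and W1 as origin, the differences give:
  (-215)·a + 220·b = +0.8
  160·a + 100·b = -0.1
Eliminate b (×100 and ×220, subtract): -56700·a = 102.00 → a = ∂h/∂x = -0.001799
Back-substitute: b = ∂h/∂y = +0.001878.
h(443638, 3637898) = 374.7 + (-0.001799)·(-45) + (+0.001878)·(215) = 374.7 +0.081 +0.404 = 375.185 m.

375.2 m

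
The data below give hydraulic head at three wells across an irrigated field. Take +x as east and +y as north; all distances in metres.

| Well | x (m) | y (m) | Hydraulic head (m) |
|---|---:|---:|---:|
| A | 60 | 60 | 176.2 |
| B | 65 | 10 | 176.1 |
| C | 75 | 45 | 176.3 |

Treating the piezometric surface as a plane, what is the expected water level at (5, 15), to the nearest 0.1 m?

175.5 m

Differences from A: to B (Δx, Δy, Δh) = (5, -50, -0.1); to C = (15, -15, +0.1).
Solve a·Δx + b·Δy = Δh: det = 5·(-15) − 15·(-50) = 675.
∂h/∂x = [(-0.1)·(-15) − (+0.1)·(-50)] / 675 = +0.009630
∂h/∂y = [5·(+0.1) − 15·(-0.1)] / 675 = +0.002963
h(5, 15) = 176.2 + (+0.009630)·(-55) + (+0.002963)·(-45) = 176.2 -0.530 -0.133 = 175.537 m.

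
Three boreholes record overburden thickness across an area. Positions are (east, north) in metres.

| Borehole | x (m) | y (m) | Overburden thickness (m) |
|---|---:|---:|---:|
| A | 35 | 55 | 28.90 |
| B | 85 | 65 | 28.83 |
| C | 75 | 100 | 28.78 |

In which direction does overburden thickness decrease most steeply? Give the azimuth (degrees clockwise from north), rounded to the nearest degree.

031°

With d = a·x + b·y + c and A as origin, the differences give:
  50·a + 10·b = -0.07
  40·a + 45·b = -0.12
Eliminate b (×45 and ×10, subtract): 1850·a = -1.950 → a = ∂d/∂x = -0.001054
Back-substitute: b = ∂d/∂y = -0.001730.
Steepest decrease is along −∇f: components (+0.001054 E, +0.001730 N).
Azimuth = atan2(+0.001054, +0.001730) = 31.4° ≈ 031°.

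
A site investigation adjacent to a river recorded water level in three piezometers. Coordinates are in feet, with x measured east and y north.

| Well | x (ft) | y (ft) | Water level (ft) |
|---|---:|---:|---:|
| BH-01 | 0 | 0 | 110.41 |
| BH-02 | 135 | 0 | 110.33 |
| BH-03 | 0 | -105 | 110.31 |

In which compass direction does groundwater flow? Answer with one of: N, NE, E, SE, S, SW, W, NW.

SE

∂h/∂x = (110.33 − 110.41) / (135 − 0) = -0.0005926
∂h/∂y = (110.31 − 110.41) / (-105 − 0) = +0.0009524
Flow = −∇h = (+0.0005926 east, -0.0009524 north), which points southeast.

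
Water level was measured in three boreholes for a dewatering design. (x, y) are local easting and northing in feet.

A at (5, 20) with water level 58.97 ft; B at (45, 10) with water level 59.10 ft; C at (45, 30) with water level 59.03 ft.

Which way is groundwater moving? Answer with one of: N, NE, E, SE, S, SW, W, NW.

NW

Taking A as reference: B−A = (40, -10, +0.13); C−A = (40, 10, +0.06).
Solve a·Δx + b·Δy = Δh: det = 40·10 − 40·(-10) = 800.
∂h/∂x = [(+0.13)·10 − (+0.06)·(-10)] / 800 = +0.002375
∂h/∂y = [40·(+0.06) − 40·(+0.13)] / 800 = -0.003500
Flow = −∇h = (-0.002375 east, +0.003500 north), which points northwest.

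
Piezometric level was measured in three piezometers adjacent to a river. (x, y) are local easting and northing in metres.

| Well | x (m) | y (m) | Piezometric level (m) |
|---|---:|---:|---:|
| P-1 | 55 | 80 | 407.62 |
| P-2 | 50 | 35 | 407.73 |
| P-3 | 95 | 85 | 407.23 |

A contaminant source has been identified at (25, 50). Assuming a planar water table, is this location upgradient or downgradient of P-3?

upgradient

Differences from P-1: to P-2 (Δx, Δy, Δh) = (-5, -45, +0.11); to P-3 = (40, 5, -0.39).
Solve a·Δx + b·Δy = Δh: det = (-5)·5 − 40·(-45) = 1775.
∂h/∂x = [(+0.11)·5 − (-0.39)·(-45)] / 1775 = -0.009577
∂h/∂y = [(-5)·(-0.39) − 40·(+0.11)] / 1775 = -0.001380
Head at (25, 50) = 407.62 + (-0.009577)·(-30) + (-0.001380)·(-30) = 407.95 m.
That is higher than the 407.23 m at P-3, so the point is upgradient.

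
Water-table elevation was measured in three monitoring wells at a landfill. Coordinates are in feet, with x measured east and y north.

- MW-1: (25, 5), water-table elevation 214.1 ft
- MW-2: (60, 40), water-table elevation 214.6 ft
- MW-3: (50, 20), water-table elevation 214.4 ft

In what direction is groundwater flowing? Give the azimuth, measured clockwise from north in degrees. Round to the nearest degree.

236°

Differences from MW-1: to MW-2 (Δx, Δy, Δh) = (35, 35, +0.5); to MW-3 = (25, 15, +0.3).
Solve a·Δx + b·Δy = Δh: det = 35·15 − 25·35 = -350.
∂h/∂x = [(+0.5)·15 − (+0.3)·35] / -350 = +0.008571
∂h/∂y = [35·(+0.3) − 25·(+0.5)] / -350 = +0.005714
Flow direction (−∇h) has components (-0.008571 E, -0.005714 N).
Azimuth = atan2(E, N) = atan2(-0.008571, -0.005714) = 236.3° ≈ 236°.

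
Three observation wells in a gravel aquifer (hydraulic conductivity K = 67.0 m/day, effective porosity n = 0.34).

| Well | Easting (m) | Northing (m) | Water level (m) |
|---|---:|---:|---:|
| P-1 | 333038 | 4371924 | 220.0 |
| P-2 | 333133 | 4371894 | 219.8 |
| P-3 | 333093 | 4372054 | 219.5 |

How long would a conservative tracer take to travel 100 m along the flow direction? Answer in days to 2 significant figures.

130 days

Differences from P-1: to P-2 (Δx, Δy, Δh) = (95, -30, -0.2); to P-3 = (55, 130, -0.5).
Solve a·Δx + b·Δy = Δh: det = 95·130 − 55·(-30) = 14000.
∂h/∂x = [(-0.2)·130 − (-0.5)·(-30)] / 14000 = -0.002929
∂h/∂y = [95·(-0.5) − 55·(-0.2)] / 14000 = -0.002607
|∇h| = √(-0.002929² + -0.002607²) = 0.003921
Seepage velocity v = K·i/n = 67.0 × 0.003921 / 0.34 = 0.7727 m/day.
t = 100 / 0.7727 = 129.4 days.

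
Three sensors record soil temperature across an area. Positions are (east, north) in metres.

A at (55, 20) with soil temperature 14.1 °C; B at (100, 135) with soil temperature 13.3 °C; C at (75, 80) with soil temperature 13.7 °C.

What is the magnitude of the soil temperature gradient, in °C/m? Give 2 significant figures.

Three-point gradient (reference A): Δ to B = (45, 115, -0.8), Δ to C = (20, 60, -0.4).
∂T/∂x = -0.005000, ∂T/∂y = -0.005000 (det = 400).
|∇f| = √(-0.005000² + -0.005000²) = 0.007071 °C/m

0.0071 °C/m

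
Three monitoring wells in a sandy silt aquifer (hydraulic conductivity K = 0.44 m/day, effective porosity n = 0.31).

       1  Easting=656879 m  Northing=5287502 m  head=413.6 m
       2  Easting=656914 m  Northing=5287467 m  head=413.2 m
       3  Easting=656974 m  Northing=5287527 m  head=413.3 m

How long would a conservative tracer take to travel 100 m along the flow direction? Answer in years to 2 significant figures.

Differences from 1: to 2 (Δx, Δy, Δh) = (35, -35, -0.4); to 3 = (95, 25, -0.3).
Solve a·Δx + b·Δy = Δh: det = 35·25 − 95·(-35) = 4200.
∂h/∂x = [(-0.4)·25 − (-0.3)·(-35)] / 4200 = -0.004881
∂h/∂y = [35·(-0.3) − 95·(-0.4)] / 4200 = +0.006548
|∇h| = √(-0.004881² + 0.006548²) = 0.008167
Seepage velocity v = K·i/n = 0.44 × 0.008167 / 0.31 = 0.01159 m/day.
t = 100 / 0.01159 = 8628 days = 23.6 years.

24 years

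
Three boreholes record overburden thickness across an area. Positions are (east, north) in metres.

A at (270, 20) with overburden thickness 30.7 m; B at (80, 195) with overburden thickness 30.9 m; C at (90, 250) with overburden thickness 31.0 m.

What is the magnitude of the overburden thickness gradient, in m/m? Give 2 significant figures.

0.0018 m/m

Differences from A: to B (Δx, Δy, Δh) = (-190, 175, +0.2); to C = (-180, 230, +0.3).
Solve a·Δx + b·Δy = Δd: det = (-190)·230 − (-180)·175 = -12200.
∂d/∂x = [(+0.2)·230 − (+0.3)·175] / -12200 = +0.0005328
∂d/∂y = [(-190)·(+0.3) − (-180)·(+0.2)] / -12200 = +0.001721
|∇f| = √(0.0005328² + 0.001721²) = 0.001802 m/m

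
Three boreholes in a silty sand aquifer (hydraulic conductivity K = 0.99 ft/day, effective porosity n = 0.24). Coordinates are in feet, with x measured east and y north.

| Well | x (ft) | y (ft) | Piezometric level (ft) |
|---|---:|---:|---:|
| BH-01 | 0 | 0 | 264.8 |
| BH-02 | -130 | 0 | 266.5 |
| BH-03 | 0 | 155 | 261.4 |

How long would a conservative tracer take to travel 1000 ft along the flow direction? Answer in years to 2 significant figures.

∂h/∂x = (266.5 − 264.8) / (-130 − 0) = -0.01308
∂h/∂y = (261.4 − 264.8) / (155 − 0) = -0.02194
|∇h| = √(-0.01308² + -0.02194²) = 0.02554
Seepage velocity v = K·i/n = 0.99 × 0.02554 / 0.24 = 0.1054 ft/day.
t = 1000 / 0.1054 = 9488 days = 26 years.

26 years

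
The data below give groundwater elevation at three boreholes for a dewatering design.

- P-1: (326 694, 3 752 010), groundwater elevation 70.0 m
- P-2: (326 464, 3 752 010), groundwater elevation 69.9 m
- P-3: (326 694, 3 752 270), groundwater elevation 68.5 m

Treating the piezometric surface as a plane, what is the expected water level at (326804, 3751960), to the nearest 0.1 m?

∂h/∂x = (69.9 − 70.0) / (326464 − 326694) = +0.0004348
∂h/∂y = (68.5 − 70.0) / (3752270 − 3752010) = -0.005769
h(326804, 3751960) = 70.0 + (+0.0004348)·(110) + (-0.005769)·(-50) = 70.0 +0.048 +0.288 = 70.336 m.

70.3 m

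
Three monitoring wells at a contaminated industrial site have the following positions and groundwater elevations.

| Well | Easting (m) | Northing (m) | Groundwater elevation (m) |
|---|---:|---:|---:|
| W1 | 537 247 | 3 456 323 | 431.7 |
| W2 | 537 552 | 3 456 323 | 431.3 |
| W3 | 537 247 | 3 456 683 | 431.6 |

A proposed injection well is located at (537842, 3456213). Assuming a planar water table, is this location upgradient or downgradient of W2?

downgradient

∂h/∂x = (431.3 − 431.7) / (537552 − 537247) = -0.001311
∂h/∂y = (431.6 − 431.7) / (3456683 − 3456323) = -0.0002778
Head at (537842, 3456213) = 431.7 + (-0.001311)·(595) + (-0.0002778)·(-110) = 430.95 m.
That is lower than the 431.3 m at W2, so the point is downgradient.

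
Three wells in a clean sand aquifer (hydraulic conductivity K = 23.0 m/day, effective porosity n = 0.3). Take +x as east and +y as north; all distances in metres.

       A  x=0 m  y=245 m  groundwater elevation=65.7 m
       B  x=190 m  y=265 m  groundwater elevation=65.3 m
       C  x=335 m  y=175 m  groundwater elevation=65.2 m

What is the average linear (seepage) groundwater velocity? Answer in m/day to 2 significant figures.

0.21 m/day

With h = a·x + b·y + c and A as origin, the differences give:
  190·a + 20·b = -0.4
  335·a + (-70)·b = -0.5
Eliminate b (×(-70) and ×20, subtract): -20000·a = 38.00 → a = ∂h/∂x = -0.001900
Back-substitute: b = ∂h/∂y = -0.001950.
|∇h| = √(-0.001900² + -0.001950²) = 0.002723
Seepage velocity v = K·i/n = 23.0 × 0.002723 / 0.3 = 0.2088 m/day.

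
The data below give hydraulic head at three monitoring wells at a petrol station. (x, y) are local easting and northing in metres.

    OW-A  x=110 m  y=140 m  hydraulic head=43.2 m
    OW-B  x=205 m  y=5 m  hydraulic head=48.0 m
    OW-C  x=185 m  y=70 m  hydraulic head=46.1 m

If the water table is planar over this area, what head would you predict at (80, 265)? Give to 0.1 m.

39.7 m

Taking OW-A as reference: OW-B−OW-A = (95, -135, +4.8); OW-C−OW-A = (75, -70, +2.9).
Solve a·Δx + b·Δy = Δh: det = 95·(-70) − 75·(-135) = 3475.
∂h/∂x = [(+4.8)·(-70) − (+2.9)·(-135)] / 3475 = +0.01597
∂h/∂y = [95·(+2.9) − 75·(+4.8)] / 3475 = -0.02432
h(80, 265) = 43.2 + (+0.01597)·(-30) + (-0.02432)·(125) = 43.2 -0.479 -3.040 = 39.681 m.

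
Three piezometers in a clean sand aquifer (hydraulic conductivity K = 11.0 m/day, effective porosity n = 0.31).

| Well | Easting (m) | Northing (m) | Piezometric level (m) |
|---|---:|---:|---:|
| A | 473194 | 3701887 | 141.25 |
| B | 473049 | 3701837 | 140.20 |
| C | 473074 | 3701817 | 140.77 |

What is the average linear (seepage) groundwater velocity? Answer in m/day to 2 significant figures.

0.64 m/day

Differences from A: to B (Δx, Δy, Δh) = (-145, -50, -1.05); to C = (-120, -70, -0.48).
Solve a·Δx + b·Δy = Δh: det = (-145)·(-70) − (-120)·(-50) = 4150.
∂h/∂x = [(-1.05)·(-70) − (-0.48)·(-50)] / 4150 = +0.01193
∂h/∂y = [(-145)·(-0.48) − (-120)·(-1.05)] / 4150 = -0.01359
|∇h| = √(0.01193² + -0.01359²) = 0.01808
Seepage velocity v = K·i/n = 11.0 × 0.01808 / 0.31 = 0.6415 m/day.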